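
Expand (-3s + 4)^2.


Expand (-3s + 4)^2 by repeated multiplication:
= 9s^2 - 24s + 16


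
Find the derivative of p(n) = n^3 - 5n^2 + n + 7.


Apply the power rule term by term:
  d/dn(n^3) = 3n^2
  d/dn(-5n^2) = -10n
  d/dn(n) = 1
  d/dn(7) = 0
p'(n) = 3n^2 - 10n + 1


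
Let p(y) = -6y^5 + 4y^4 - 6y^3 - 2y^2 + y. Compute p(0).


Using direct substitution:
  -6 * (0)^5 = 0
  4 * (0)^4 = 0
  -6 * (0)^3 = 0
  -2 * (0)^2 = 0
  1 * (0)^1 = 0
  constant: 0
Sum = 0 + 0 + 0 + 0 + 0 + 0 = 0


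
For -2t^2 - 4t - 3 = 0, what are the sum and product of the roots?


For at^2+bt+c=0: sum = -b/a, product = c/a.
a=-2, b=-4, c=-3
Sum = -(-4)/-2 = -2
Product = (-3)/-2 = 3/2


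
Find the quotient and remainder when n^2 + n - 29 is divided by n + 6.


(n^2 + n - 29) / (n + 6)
Step 1: n * (n + 6) = n^2 + 6n; subtract.
Step 2: -5 * (n + 6) = -5n - 30; subtract.
Quotient: n - 5, Remainder: 1


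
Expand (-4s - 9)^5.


Expand (-4s - 9)^5 by repeated multiplication:
  (-4s - 9)^2 = 16s^2 + 72s + 81
  (-4s - 9)^3 = -64s^3 - 432s^2 - 972s - 729
  (-4s - 9)^4 = 256s^4 + 2304s^3 + 7776s^2 + 11664s + 6561
= -1024s^5 - 11520s^4 - 51840s^3 - 116640s^2 - 131220s - 59049


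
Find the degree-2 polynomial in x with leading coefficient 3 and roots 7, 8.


p(x) = 3(x - 7)(x - 8)
Expand: 3x^2 - 45x + 168


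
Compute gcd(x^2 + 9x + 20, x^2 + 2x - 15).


Factor each:
  x^2 + 9x + 20 = (x + 5)(x + 4)
  x^2 + 2x - 15 = (x + 5)(x - 3)
Common monic factor: x + 5


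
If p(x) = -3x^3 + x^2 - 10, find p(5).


Using direct substitution:
  -3 * (5)^3 = -375
  1 * (5)^2 = 25
  0 * (5)^1 = 0
  constant: -10
Sum = -375 + 25 + 0 - 10 = -360


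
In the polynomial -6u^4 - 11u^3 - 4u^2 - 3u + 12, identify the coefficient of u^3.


Read off the coefficient of u^3: -11


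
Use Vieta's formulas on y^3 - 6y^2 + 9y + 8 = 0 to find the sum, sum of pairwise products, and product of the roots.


Monic cubic y^3+by^2+cy+d=0: sum=-b, pairwise sum=c, product=-d.
b=-6, c=9, d=8
r1+r2+r3 = 6
r1r2+r1r3+r2r3 = 9
r1r2r3 = -8


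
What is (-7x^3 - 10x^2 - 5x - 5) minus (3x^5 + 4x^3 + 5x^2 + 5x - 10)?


Distribute the minus sign:
  (-7x^3 - 10x^2 - 5x - 5)
- (3x^5 + 4x^3 + 5x^2 + 5x - 10)
Negate second polynomial: -3x^5 - 4x^3 - 5x^2 - 5x + 10
Add: -3x^5 - 11x^3 - 15x^2 - 10x + 5


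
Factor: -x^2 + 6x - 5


Roots satisfy r1 + r2 = -b/a = 6 and r1*r2 = c/a = 5.
So r1 = 5, r2 = 1.
-x^2 + 6x - 5 = -(x - r1)(x - r2) = -(x - 5)(x - 1)


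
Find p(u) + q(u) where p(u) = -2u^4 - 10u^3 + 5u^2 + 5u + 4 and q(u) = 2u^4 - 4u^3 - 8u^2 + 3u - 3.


Align terms by degree and add:
  -2u^4 - 10u^3 + 5u^2 + 5u + 4
+ 2u^4 - 4u^3 - 8u^2 + 3u - 3
= -14u^3 - 3u^2 + 8u + 1


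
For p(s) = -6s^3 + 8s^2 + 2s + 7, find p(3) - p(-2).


p(3) = -77
p(-2) = 83
p(3) - p(-2) = -77 - 83 = -160


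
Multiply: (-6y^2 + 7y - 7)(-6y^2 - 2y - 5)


Distribute each term of the first polynomial:
  (-6y^2)(-6y^2 - 2y - 5) = 36y^4 + 12y^3 + 30y^2
  (7y)(-6y^2 - 2y - 5) = -42y^3 - 14y^2 - 35y
  (-7)(-6y^2 - 2y - 5) = 42y^2 + 14y + 35
Sum: 36y^4 - 30y^3 + 58y^2 - 21y + 35


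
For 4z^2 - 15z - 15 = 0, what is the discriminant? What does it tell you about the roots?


D = b^2 - 4ac = (-15)^2 - 4(4)(-15) = 225 + 240 = 465
Since D > 0: two distinct irrational roots


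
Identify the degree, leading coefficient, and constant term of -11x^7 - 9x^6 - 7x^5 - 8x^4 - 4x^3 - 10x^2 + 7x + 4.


Highest power of x is 7, with coefficient -11. Constant term is 4.
Degree = 7, leading coefficient = -11, constant term = 4


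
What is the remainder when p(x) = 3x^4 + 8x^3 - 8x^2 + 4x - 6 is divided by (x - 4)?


By the Remainder Theorem, the remainder equals p(4):
  3*(4)^4 = 768
  8*(4)^3 = 512
  -8*(4)^2 = -128
  4*(4)^1 = 16
  constant: -6
Sum: 768 + 512 - 128 + 16 - 6 = 1162


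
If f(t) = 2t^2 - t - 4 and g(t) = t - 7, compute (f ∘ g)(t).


Substitute g(t) into f:
f(g(t)) = 2*(t - 7)^2 + (-1)*(t - 7) + (-4)
(t - 7)^2 = t^2 - 14t + 49
Expand and combine: 2t^2 - 29t + 101


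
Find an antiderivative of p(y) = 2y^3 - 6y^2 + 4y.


Reverse power rule on each term:
  ∫ 2y^3 dy = (1/2)y^4
  ∫ -6y^2 dy = -2y^3
  ∫ 4y dy = 2y^2
F(y) = (1/2)y^4 - 2y^3 + 2y^2 + C


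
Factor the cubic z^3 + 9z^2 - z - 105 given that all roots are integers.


Try integer roots (divisors of -105). z=3: p(3)=0.
Divide out (z - 3): quotient is z^2 + 12z + 35.
Factor the quadratic: (z + 7)(z + 5)
Result: (z - 3)(z + 7)(z + 5)


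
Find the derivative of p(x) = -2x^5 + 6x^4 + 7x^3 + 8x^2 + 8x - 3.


Apply the power rule term by term:
  d/dx(-2x^5) = -10x^4
  d/dx(6x^4) = 24x^3
  d/dx(7x^3) = 21x^2
  d/dx(8x^2) = 16x
  d/dx(8x) = 8
  d/dx(-3) = 0
p'(x) = -10x^4 + 24x^3 + 21x^2 + 16x + 8


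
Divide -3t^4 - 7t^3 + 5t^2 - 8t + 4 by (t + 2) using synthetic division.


Synthetic division with c = -2. Coefficients: -3, -7, 5, -8, 4
Bring down -3.
  -3 * -2 = 6; 6 - 7 = -1
  -1 * -2 = 2; 2 + 5 = 7
  7 * -2 = -14; -14 - 8 = -22
  -22 * -2 = 44; 44 + 4 = 48
Quotient: -3t^3 - t^2 + 7t - 22, Remainder: 48


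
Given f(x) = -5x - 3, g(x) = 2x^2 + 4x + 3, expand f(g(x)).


Substitute g(x) into f:
f(g(x)) = -5*(2x^2 + 4x + 3) + (-3)
Expand and combine: -10x^2 - 20x - 18


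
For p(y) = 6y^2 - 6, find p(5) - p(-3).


p(5) = 144
p(-3) = 48
p(5) - p(-3) = 144 - 48 = 96


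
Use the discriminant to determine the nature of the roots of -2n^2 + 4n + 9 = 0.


D = b^2 - 4ac = (4)^2 - 4(-2)(9) = 16 + 72 = 88
Since D > 0: two distinct irrational roots


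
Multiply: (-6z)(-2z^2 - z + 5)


Distribute each term of the first polynomial:
  (-6z)(-2z^2 - z + 5) = 12z^3 + 6z^2 - 30z
Sum: 12z^3 + 6z^2 - 30z


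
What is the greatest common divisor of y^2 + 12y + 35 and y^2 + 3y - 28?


Factor each:
  y^2 + 12y + 35 = (y + 7)(y + 5)
  y^2 + 3y - 28 = (y + 7)(y - 4)
Common monic factor: y + 7


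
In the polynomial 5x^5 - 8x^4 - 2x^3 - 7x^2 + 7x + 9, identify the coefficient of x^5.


Read off the coefficient of x^5: 5


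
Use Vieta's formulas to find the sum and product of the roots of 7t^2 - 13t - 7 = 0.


For at^2+bt+c=0: sum = -b/a, product = c/a.
a=7, b=-13, c=-7
Sum = -(-13)/7 = 13/7
Product = (-7)/7 = -1


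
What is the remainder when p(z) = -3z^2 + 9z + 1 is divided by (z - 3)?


By the Remainder Theorem, the remainder equals p(3):
  -3*(3)^2 = -27
  9*(3)^1 = 27
  constant: 1
Sum: -27 + 27 + 1 = 1


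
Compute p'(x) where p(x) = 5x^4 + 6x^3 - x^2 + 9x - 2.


Apply the power rule term by term:
  d/dx(5x^4) = 20x^3
  d/dx(6x^3) = 18x^2
  d/dx(-x^2) = -2x
  d/dx(9x) = 9
  d/dx(-2) = 0
p'(x) = 20x^3 + 18x^2 - 2x + 9


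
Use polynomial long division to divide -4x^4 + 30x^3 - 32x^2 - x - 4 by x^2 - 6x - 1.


(-4x^4 + 30x^3 - 32x^2 - x - 4) / (x^2 - 6x - 1)
Step 1: -4x^2 * (x^2 - 6x - 1) = -4x^4 + 24x^3 + 4x^2; subtract.
Step 2: 6x * (x^2 - 6x - 1) = 6x^3 - 36x^2 - 6x; subtract.
Step 3: 0 * (x^2 - 6x - 1) = 0; subtract.
Quotient: -4x^2 + 6x, Remainder: 5x - 4


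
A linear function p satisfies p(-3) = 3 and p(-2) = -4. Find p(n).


p(n) = mn + b. Using p(-3)=3, p(-2)=-4:
m = (3 + 4)/(-3 + 2) = 7/-1 = -7
b = 3 - m*(-3) = 3 - 21 = -18
p(n) = -7n - 18


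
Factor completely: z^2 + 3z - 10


Roots satisfy r1 + r2 = -b/a = -3 and r1*r2 = c/a = -10.
So r1 = -5, r2 = 2.
z^2 + 3z - 10 = (z - r1)(z - r2) = (z + 5)(z - 2)


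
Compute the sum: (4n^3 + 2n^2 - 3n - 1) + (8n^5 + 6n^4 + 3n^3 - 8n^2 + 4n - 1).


Align terms by degree and add:
  4n^3 + 2n^2 - 3n - 1
+ 8n^5 + 6n^4 + 3n^3 - 8n^2 + 4n - 1
= 8n^5 + 6n^4 + 7n^3 - 6n^2 + n - 2


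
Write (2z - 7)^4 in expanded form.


Expand (2z - 7)^4 by repeated multiplication:
  (2z - 7)^2 = 4z^2 - 28z + 49
  (2z - 7)^3 = 8z^3 - 84z^2 + 294z - 343
= 16z^4 - 224z^3 + 1176z^2 - 2744z + 2401


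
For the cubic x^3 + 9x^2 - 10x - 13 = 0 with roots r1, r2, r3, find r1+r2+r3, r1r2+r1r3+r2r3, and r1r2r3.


Monic cubic x^3+bx^2+cx+d=0: sum=-b, pairwise sum=c, product=-d.
b=9, c=-10, d=-13
r1+r2+r3 = -9
r1r2+r1r3+r2r3 = -10
r1r2r3 = 13


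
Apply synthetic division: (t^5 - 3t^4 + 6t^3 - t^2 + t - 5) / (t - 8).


Synthetic division with c = 8. Coefficients: 1, -3, 6, -1, 1, -5
Bring down 1.
  1 * 8 = 8; 8 - 3 = 5
  5 * 8 = 40; 40 + 6 = 46
  46 * 8 = 368; 368 - 1 = 367
  367 * 8 = 2936; 2936 + 1 = 2937
  2937 * 8 = 23496; 23496 - 5 = 23491
Quotient: t^4 + 5t^3 + 46t^2 + 367t + 2937, Remainder: 23491


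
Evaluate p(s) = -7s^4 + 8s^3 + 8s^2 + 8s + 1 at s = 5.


Using direct substitution:
  -7 * (5)^4 = -4375
  8 * (5)^3 = 1000
  8 * (5)^2 = 200
  8 * (5)^1 = 40
  constant: 1
Sum = -4375 + 1000 + 200 + 40 + 1 = -3134


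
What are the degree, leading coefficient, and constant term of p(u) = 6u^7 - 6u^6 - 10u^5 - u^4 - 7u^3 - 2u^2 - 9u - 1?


Highest power of u is 7, with coefficient 6. Constant term is -1.
Degree = 7, leading coefficient = 6, constant term = -1


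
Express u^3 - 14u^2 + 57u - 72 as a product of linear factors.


Try integer roots (divisors of -72). u=3: p(3)=0.
Divide out (u - 3): quotient is u^2 - 11u + 24.
Factor the quadratic: (u - 3)(u - 8)
Result: (u - 3)(u - 3)(u - 8)


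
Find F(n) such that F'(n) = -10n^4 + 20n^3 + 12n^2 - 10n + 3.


Reverse power rule on each term:
  ∫ -10n^4 dn = -2n^5
  ∫ 20n^3 dn = 5n^4
  ∫ 12n^2 dn = 4n^3
  ∫ -10n dn = -5n^2
  ∫ 3 dn = 3n
F(n) = -2n^5 + 5n^4 + 4n^3 - 5n^2 + 3n + C


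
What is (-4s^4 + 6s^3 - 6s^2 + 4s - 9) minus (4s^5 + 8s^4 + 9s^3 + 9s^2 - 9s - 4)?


Distribute the minus sign:
  (-4s^4 + 6s^3 - 6s^2 + 4s - 9)
- (4s^5 + 8s^4 + 9s^3 + 9s^2 - 9s - 4)
Negate second polynomial: -4s^5 - 8s^4 - 9s^3 - 9s^2 + 9s + 4
Add: -4s^5 - 12s^4 - 3s^3 - 15s^2 + 13s - 5


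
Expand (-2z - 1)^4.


Expand (-2z - 1)^4 by repeated multiplication:
  (-2z - 1)^2 = 4z^2 + 4z + 1
  (-2z - 1)^3 = -8z^3 - 12z^2 - 6z - 1
= 16z^4 + 32z^3 + 24z^2 + 8z + 1


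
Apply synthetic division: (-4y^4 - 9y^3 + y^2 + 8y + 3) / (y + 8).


Synthetic division with c = -8. Coefficients: -4, -9, 1, 8, 3
Bring down -4.
  -4 * -8 = 32; 32 - 9 = 23
  23 * -8 = -184; -184 + 1 = -183
  -183 * -8 = 1464; 1464 + 8 = 1472
  1472 * -8 = -11776; -11776 + 3 = -11773
Quotient: -4y^3 + 23y^2 - 183y + 1472, Remainder: -11773


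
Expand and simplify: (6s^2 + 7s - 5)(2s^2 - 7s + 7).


Distribute each term of the first polynomial:
  (6s^2)(2s^2 - 7s + 7) = 12s^4 - 42s^3 + 42s^2
  (7s)(2s^2 - 7s + 7) = 14s^3 - 49s^2 + 49s
  (-5)(2s^2 - 7s + 7) = -10s^2 + 35s - 35
Sum: 12s^4 - 28s^3 - 17s^2 + 84s - 35


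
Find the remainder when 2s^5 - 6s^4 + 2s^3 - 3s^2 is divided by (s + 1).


By the Remainder Theorem, the remainder equals p(-1):
  2*(-1)^5 = -2
  -6*(-1)^4 = -6
  2*(-1)^3 = -2
  -3*(-1)^2 = -3
  0*(-1)^1 = 0
  constant: 0
Sum: -2 - 6 - 2 - 3 + 0 + 0 = -13


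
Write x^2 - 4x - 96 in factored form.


Roots satisfy r1 + r2 = -b/a = 4 and r1*r2 = c/a = -96.
So r1 = -8, r2 = 12.
x^2 - 4x - 96 = (x - r1)(x - r2) = (x + 8)(x - 12)


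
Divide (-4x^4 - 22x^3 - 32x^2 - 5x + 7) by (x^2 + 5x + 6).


(-4x^4 - 22x^3 - 32x^2 - 5x + 7) / (x^2 + 5x + 6)
Step 1: -4x^2 * (x^2 + 5x + 6) = -4x^4 - 20x^3 - 24x^2; subtract.
Step 2: -2x * (x^2 + 5x + 6) = -2x^3 - 10x^2 - 12x; subtract.
Step 3: 2 * (x^2 + 5x + 6) = 2x^2 + 10x + 12; subtract.
Quotient: -4x^2 - 2x + 2, Remainder: -3x - 5


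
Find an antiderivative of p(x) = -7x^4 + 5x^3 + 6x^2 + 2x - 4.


Reverse power rule on each term:
  ∫ -7x^4 dx = -(7/5)x^5
  ∫ 5x^3 dx = (5/4)x^4
  ∫ 6x^2 dx = 2x^3
  ∫ 2x dx = x^2
  ∫ -4 dx = -4x
F(x) = -(7/5)x^5 + (5/4)x^4 + 2x^3 + x^2 - 4x + C


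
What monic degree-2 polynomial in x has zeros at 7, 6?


p(x) = (x - 7)(x - 6)
Expand: x^2 - 13x + 42


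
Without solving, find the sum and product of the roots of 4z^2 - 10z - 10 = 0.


For az^2+bz+c=0: sum = -b/a, product = c/a.
a=4, b=-10, c=-10
Sum = -(-10)/4 = 5/2
Product = (-10)/4 = -5/2


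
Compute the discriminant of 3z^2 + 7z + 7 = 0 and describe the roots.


D = b^2 - 4ac = (7)^2 - 4(3)(7) = 49 - 84 = -35
Since D < 0: two complex conjugate roots (no real roots)


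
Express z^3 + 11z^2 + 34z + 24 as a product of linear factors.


Try integer roots (divisors of 24). z=-1: p(-1)=0.
Divide out (z + 1): quotient is z^2 + 10z + 24.
Factor the quadratic: (z + 4)(z + 6)
Result: (z + 1)(z + 4)(z + 6)


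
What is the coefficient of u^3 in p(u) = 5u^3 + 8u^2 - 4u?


Read off the coefficient of u^3: 5


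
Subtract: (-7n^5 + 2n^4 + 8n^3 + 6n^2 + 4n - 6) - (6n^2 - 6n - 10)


Distribute the minus sign:
  (-7n^5 + 2n^4 + 8n^3 + 6n^2 + 4n - 6)
- (6n^2 - 6n - 10)
Negate second polynomial: -6n^2 + 6n + 10
Add: -7n^5 + 2n^4 + 8n^3 + 10n + 4


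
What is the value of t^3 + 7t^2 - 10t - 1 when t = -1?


Using direct substitution:
  1 * (-1)^3 = -1
  7 * (-1)^2 = 7
  -10 * (-1)^1 = 10
  constant: -1
Sum = -1 + 7 + 10 - 1 = 15


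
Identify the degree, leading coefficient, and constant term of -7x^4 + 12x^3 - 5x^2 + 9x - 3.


Highest power of x is 4, with coefficient -7. Constant term is -3.
Degree = 4, leading coefficient = -7, constant term = -3


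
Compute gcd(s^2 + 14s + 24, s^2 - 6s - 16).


Factor each:
  s^2 + 14s + 24 = (s + 2)(s + 12)
  s^2 - 6s - 16 = (s + 2)(s - 8)
Common monic factor: s + 2


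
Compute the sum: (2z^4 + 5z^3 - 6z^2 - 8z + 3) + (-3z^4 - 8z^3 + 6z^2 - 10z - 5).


Align terms by degree and add:
  2z^4 + 5z^3 - 6z^2 - 8z + 3
  -3z^4 - 8z^3 + 6z^2 - 10z - 5
= -z^4 - 3z^3 - 18z - 2


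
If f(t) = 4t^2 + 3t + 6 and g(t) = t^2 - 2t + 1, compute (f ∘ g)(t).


Substitute g(t) into f:
f(g(t)) = 4*(t^2 - 2t + 1)^2 + 3*(t^2 - 2t + 1) + 6
(t^2 - 2t + 1)^2 = t^4 - 4t^3 + 6t^2 - 4t + 1
Expand and combine: 4t^4 - 16t^3 + 27t^2 - 22t + 13


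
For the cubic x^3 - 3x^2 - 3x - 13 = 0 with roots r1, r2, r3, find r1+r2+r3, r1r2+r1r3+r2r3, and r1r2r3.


Monic cubic x^3+bx^2+cx+d=0: sum=-b, pairwise sum=c, product=-d.
b=-3, c=-3, d=-13
r1+r2+r3 = 3
r1r2+r1r3+r2r3 = -3
r1r2r3 = 13


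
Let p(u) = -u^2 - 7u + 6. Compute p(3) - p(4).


p(3) = -24
p(4) = -38
p(3) - p(4) = -24 + 38 = 14


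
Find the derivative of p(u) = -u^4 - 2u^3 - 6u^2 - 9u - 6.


Apply the power rule term by term:
  d/du(-u^4) = -4u^3
  d/du(-2u^3) = -6u^2
  d/du(-6u^2) = -12u
  d/du(-9u) = -9
  d/du(-6) = 0
p'(u) = -4u^3 - 6u^2 - 12u - 9


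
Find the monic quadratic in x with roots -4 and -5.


p(x) = (x + 4)(x + 5)
Expand: x^2 + 9x + 20


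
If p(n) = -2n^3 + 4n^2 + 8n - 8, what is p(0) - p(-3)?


p(0) = -8
p(-3) = 58
p(0) - p(-3) = -8 - 58 = -66


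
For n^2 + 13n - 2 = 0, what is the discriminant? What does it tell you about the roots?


D = b^2 - 4ac = (13)^2 - 4(1)(-2) = 169 + 8 = 177
Since D > 0: two distinct irrational roots


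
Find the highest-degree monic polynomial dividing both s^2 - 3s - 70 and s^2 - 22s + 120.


Factor each:
  s^2 - 3s - 70 = (s - 10)(s + 7)
  s^2 - 22s + 120 = (s - 10)(s - 12)
Common monic factor: s - 10


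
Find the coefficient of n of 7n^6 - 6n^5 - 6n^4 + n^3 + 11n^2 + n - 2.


Read off the coefficient of n: 1


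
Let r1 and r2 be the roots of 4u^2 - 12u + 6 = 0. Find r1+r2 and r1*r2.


For au^2+bu+c=0: sum = -b/a, product = c/a.
a=4, b=-12, c=6
Sum = -(-12)/4 = 3
Product = (6)/4 = 3/2


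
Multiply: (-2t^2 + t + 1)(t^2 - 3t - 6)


Distribute each term of the first polynomial:
  (-2t^2)(t^2 - 3t - 6) = -2t^4 + 6t^3 + 12t^2
  (t)(t^2 - 3t - 6) = t^3 - 3t^2 - 6t
  (1)(t^2 - 3t - 6) = t^2 - 3t - 6
Sum: -2t^4 + 7t^3 + 10t^2 - 9t - 6


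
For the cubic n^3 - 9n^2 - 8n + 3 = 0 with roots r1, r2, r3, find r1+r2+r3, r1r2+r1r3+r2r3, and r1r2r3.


Monic cubic n^3+bn^2+cn+d=0: sum=-b, pairwise sum=c, product=-d.
b=-9, c=-8, d=3
r1+r2+r3 = 9
r1r2+r1r3+r2r3 = -8
r1r2r3 = -3


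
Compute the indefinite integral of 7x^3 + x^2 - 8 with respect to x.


Reverse power rule on each term:
  ∫ 7x^3 dx = (7/4)x^4
  ∫ x^2 dx = (1/3)x^3
  ∫ -8 dx = -8x
F(x) = (7/4)x^4 + (1/3)x^3 - 8x + C


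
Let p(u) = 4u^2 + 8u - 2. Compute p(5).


Using direct substitution:
  4 * (5)^2 = 100
  8 * (5)^1 = 40
  constant: -2
Sum = 100 + 40 - 2 = 138


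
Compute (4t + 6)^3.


Expand (4t + 6)^3 by repeated multiplication:
  (4t + 6)^2 = 16t^2 + 48t + 36
= 64t^3 + 288t^2 + 432t + 216


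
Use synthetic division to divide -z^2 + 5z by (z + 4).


Synthetic division with c = -4. Coefficients: -1, 5, 0
Bring down -1.
  -1 * -4 = 4; 4 + 5 = 9
  9 * -4 = -36; -36 + 0 = -36
Quotient: -z + 9, Remainder: -36


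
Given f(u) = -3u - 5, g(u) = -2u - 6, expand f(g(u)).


Substitute g(u) into f:
f(g(u)) = -3*(-2u - 6) + (-5)
Expand and combine: 6u + 13


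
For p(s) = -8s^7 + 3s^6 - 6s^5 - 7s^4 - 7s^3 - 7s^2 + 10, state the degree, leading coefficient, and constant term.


Highest power of s is 7, with coefficient -8. Constant term is 10.
Degree = 7, leading coefficient = -8, constant term = 10


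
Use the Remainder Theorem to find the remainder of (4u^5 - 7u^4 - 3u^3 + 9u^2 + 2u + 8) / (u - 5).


By the Remainder Theorem, the remainder equals p(5):
  4*(5)^5 = 12500
  -7*(5)^4 = -4375
  -3*(5)^3 = -375
  9*(5)^2 = 225
  2*(5)^1 = 10
  constant: 8
Sum: 12500 - 4375 - 375 + 225 + 10 + 8 = 7993


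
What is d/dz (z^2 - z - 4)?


Apply the power rule term by term:
  d/dz(z^2) = 2z
  d/dz(-z) = -1
  d/dz(-4) = 0
p'(z) = 2z - 1


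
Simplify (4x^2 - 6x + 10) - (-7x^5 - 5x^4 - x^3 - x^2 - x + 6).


Distribute the minus sign:
  (4x^2 - 6x + 10)
- (-7x^5 - 5x^4 - x^3 - x^2 - x + 6)
Negate second polynomial: 7x^5 + 5x^4 + x^3 + x^2 + x - 6
Add: 7x^5 + 5x^4 + x^3 + 5x^2 - 5x + 4


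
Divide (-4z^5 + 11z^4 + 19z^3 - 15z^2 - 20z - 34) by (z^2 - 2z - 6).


(-4z^5 + 11z^4 + 19z^3 - 15z^2 - 20z - 34) / (z^2 - 2z - 6)
Step 1: -4z^3 * (z^2 - 2z - 6) = -4z^5 + 8z^4 + 24z^3; subtract.
Step 2: 3z^2 * (z^2 - 2z - 6) = 3z^4 - 6z^3 - 18z^2; subtract.
Step 3: z * (z^2 - 2z - 6) = z^3 - 2z^2 - 6z; subtract.
Step 4: 5 * (z^2 - 2z - 6) = 5z^2 - 10z - 30; subtract.
Quotient: -4z^3 + 3z^2 + z + 5, Remainder: -4z - 4


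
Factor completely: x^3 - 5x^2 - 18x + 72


Try integer roots (divisors of 72). x=-4: p(-4)=0.
Divide out (x + 4): quotient is x^2 - 9x + 18.
Factor the quadratic: (x - 6)(x - 3)
Result: (x + 4)(x - 6)(x - 3)


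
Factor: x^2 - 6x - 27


Roots satisfy r1 + r2 = -b/a = 6 and r1*r2 = c/a = -27.
So r1 = -3, r2 = 9.
x^2 - 6x - 27 = (x - r1)(x - r2) = (x + 3)(x - 9)


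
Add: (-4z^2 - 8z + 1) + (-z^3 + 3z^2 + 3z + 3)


Align terms by degree and add:
  -4z^2 - 8z + 1
  -z^3 + 3z^2 + 3z + 3
= -z^3 - z^2 - 5z + 4


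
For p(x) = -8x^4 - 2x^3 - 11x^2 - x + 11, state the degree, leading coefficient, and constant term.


Highest power of x is 4, with coefficient -8. Constant term is 11.
Degree = 4, leading coefficient = -8, constant term = 11


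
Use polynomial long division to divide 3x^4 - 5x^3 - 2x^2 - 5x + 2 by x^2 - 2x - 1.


(3x^4 - 5x^3 - 2x^2 - 5x + 2) / (x^2 - 2x - 1)
Step 1: 3x^2 * (x^2 - 2x - 1) = 3x^4 - 6x^3 - 3x^2; subtract.
Step 2: x * (x^2 - 2x - 1) = x^3 - 2x^2 - x; subtract.
Step 3: 3 * (x^2 - 2x - 1) = 3x^2 - 6x - 3; subtract.
Quotient: 3x^2 + x + 3, Remainder: 2x + 5


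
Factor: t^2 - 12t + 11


Roots satisfy r1 + r2 = -b/a = 12 and r1*r2 = c/a = 11.
So r1 = 1, r2 = 11.
t^2 - 12t + 11 = (t - r1)(t - r2) = (t - 1)(t - 11)


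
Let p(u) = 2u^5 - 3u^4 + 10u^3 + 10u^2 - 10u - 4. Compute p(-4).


Using direct substitution:
  2 * (-4)^5 = -2048
  -3 * (-4)^4 = -768
  10 * (-4)^3 = -640
  10 * (-4)^2 = 160
  -10 * (-4)^1 = 40
  constant: -4
Sum = -2048 - 768 - 640 + 160 + 40 - 4 = -3260


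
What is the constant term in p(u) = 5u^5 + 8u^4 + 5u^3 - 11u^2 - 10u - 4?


Read off the constant term: -4


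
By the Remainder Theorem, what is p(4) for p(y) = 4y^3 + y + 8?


By the Remainder Theorem, the remainder equals p(4):
  4*(4)^3 = 256
  0*(4)^2 = 0
  1*(4)^1 = 4
  constant: 8
Sum: 256 + 0 + 4 + 8 = 268


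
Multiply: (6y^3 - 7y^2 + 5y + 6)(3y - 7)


Distribute each term of the first polynomial:
  (6y^3)(3y - 7) = 18y^4 - 42y^3
  (-7y^2)(3y - 7) = -21y^3 + 49y^2
  (5y)(3y - 7) = 15y^2 - 35y
  (6)(3y - 7) = 18y - 42
Sum: 18y^4 - 63y^3 + 64y^2 - 17y - 42


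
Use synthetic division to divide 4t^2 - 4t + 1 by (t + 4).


Synthetic division with c = -4. Coefficients: 4, -4, 1
Bring down 4.
  4 * -4 = -16; -16 - 4 = -20
  -20 * -4 = 80; 80 + 1 = 81
Quotient: 4t - 20, Remainder: 81


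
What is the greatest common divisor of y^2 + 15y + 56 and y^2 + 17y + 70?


Factor each:
  y^2 + 15y + 56 = (y + 7)(y + 8)
  y^2 + 17y + 70 = (y + 7)(y + 10)
Common monic factor: y + 7


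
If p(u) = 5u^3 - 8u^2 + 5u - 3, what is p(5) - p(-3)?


p(5) = 447
p(-3) = -225
p(5) - p(-3) = 447 + 225 = 672


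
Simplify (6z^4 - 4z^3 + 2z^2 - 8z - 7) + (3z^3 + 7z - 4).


Align terms by degree and add:
  6z^4 - 4z^3 + 2z^2 - 8z - 7
+ 3z^3 + 7z - 4
= 6z^4 - z^3 + 2z^2 - z - 11


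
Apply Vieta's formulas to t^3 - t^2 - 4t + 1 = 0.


Monic cubic t^3+bt^2+ct+d=0: sum=-b, pairwise sum=c, product=-d.
b=-1, c=-4, d=1
r1+r2+r3 = 1
r1r2+r1r3+r2r3 = -4
r1r2r3 = -1


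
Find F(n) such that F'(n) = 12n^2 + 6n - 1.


Reverse power rule on each term:
  ∫ 12n^2 dn = 4n^3
  ∫ 6n dn = 3n^2
  ∫ -1 dn = -n
F(n) = 4n^3 + 3n^2 - n + C


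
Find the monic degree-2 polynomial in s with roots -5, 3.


p(s) = (s + 5)(s - 3)
Expand: s^2 + 2s - 15


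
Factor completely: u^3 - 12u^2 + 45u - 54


Try integer roots (divisors of -54). u=3: p(3)=0.
Divide out (u - 3): quotient is u^2 - 9u + 18.
Factor the quadratic: (u - 6)(u - 3)
Result: (u - 3)(u - 6)(u - 3)


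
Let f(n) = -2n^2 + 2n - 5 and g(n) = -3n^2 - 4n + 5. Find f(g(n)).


Substitute g(n) into f:
f(g(n)) = -2*(-3n^2 - 4n + 5)^2 + 2*(-3n^2 - 4n + 5) + (-5)
(-3n^2 - 4n + 5)^2 = 9n^4 + 24n^3 - 14n^2 - 40n + 25
Expand and combine: -18n^4 - 48n^3 + 22n^2 + 72n - 45


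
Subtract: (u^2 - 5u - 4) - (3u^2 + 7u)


Distribute the minus sign:
  (u^2 - 5u - 4)
- (3u^2 + 7u)
Negate second polynomial: -3u^2 - 7u
Add: -2u^2 - 12u - 4


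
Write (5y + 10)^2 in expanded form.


Expand (5y + 10)^2 by repeated multiplication:
= 25y^2 + 100y + 100


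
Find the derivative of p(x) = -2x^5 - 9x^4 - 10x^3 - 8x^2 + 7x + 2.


Apply the power rule term by term:
  d/dx(-2x^5) = -10x^4
  d/dx(-9x^4) = -36x^3
  d/dx(-10x^3) = -30x^2
  d/dx(-8x^2) = -16x
  d/dx(7x) = 7
  d/dx(2) = 0
p'(x) = -10x^4 - 36x^3 - 30x^2 - 16x + 7


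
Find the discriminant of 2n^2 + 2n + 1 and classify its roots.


D = b^2 - 4ac = (2)^2 - 4(2)(1) = 4 - 8 = -4
Since D < 0: two complex conjugate roots (no real roots)


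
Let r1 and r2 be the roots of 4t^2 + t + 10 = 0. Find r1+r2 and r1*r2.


For at^2+bt+c=0: sum = -b/a, product = c/a.
a=4, b=1, c=10
Sum = -(1)/4 = -1/4
Product = (10)/4 = 5/2


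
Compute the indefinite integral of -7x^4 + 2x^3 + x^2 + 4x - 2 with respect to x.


Reverse power rule on each term:
  ∫ -7x^4 dx = -(7/5)x^5
  ∫ 2x^3 dx = (1/2)x^4
  ∫ x^2 dx = (1/3)x^3
  ∫ 4x dx = 2x^2
  ∫ -2 dx = -2x
F(x) = -(7/5)x^5 + (1/2)x^4 + (1/3)x^3 + 2x^2 - 2x + C


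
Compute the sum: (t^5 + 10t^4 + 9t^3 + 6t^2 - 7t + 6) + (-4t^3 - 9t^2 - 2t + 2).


Align terms by degree and add:
  t^5 + 10t^4 + 9t^3 + 6t^2 - 7t + 6
  -4t^3 - 9t^2 - 2t + 2
= t^5 + 10t^4 + 5t^3 - 3t^2 - 9t + 8


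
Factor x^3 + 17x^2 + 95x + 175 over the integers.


Try integer roots (divisors of 175). x=-5: p(-5)=0.
Divide out (x + 5): quotient is x^2 + 12x + 35.
Factor the quadratic: (x + 5)(x + 7)
Result: (x + 5)(x + 5)(x + 7)


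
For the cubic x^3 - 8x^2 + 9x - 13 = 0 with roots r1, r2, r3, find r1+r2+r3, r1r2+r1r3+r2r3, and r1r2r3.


Monic cubic x^3+bx^2+cx+d=0: sum=-b, pairwise sum=c, product=-d.
b=-8, c=9, d=-13
r1+r2+r3 = 8
r1r2+r1r3+r2r3 = 9
r1r2r3 = 13


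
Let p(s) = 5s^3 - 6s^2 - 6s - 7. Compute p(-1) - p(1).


p(-1) = -12
p(1) = -14
p(-1) - p(1) = -12 + 14 = 2


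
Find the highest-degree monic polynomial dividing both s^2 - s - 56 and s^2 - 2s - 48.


Factor each:
  s^2 - s - 56 = (s - 8)(s + 7)
  s^2 - 2s - 48 = (s - 8)(s + 6)
Common monic factor: s - 8


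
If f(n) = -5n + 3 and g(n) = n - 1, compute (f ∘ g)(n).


Substitute g(n) into f:
f(g(n)) = -5*(n - 1) + 3
Expand and combine: -5n + 8


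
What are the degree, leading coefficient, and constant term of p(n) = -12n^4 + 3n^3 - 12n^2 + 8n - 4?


Highest power of n is 4, with coefficient -12. Constant term is -4.
Degree = 4, leading coefficient = -12, constant term = -4


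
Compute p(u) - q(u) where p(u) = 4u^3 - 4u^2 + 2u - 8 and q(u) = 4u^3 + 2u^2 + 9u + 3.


Distribute the minus sign:
  (4u^3 - 4u^2 + 2u - 8)
- (4u^3 + 2u^2 + 9u + 3)
Negate second polynomial: -4u^3 - 2u^2 - 9u - 3
Add: -6u^2 - 7u - 11


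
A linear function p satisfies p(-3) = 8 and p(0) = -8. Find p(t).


p(t) = mt + b. Using p(-3)=8, p(0)=-8:
m = (8 + 8)/(-3) = 16/-3 = -16/3
b = 8 - m*(-3) = 8 - 16 = -8
p(t) = -(16/3)t - 8


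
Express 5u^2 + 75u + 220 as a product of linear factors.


Roots satisfy r1 + r2 = -b/a = -15 and r1*r2 = c/a = 44.
So r1 = -11, r2 = -4.
5u^2 + 75u + 220 = 5(u - r1)(u - r2) = 5(u + 11)(u + 4)


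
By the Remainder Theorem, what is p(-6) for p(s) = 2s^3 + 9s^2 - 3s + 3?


By the Remainder Theorem, the remainder equals p(-6):
  2*(-6)^3 = -432
  9*(-6)^2 = 324
  -3*(-6)^1 = 18
  constant: 3
Sum: -432 + 324 + 18 + 3 = -87


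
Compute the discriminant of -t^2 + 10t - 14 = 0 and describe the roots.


D = b^2 - 4ac = (10)^2 - 4(-1)(-14) = 100 - 56 = 44
Since D > 0: two distinct irrational roots


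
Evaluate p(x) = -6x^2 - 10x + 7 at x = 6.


Using direct substitution:
  -6 * (6)^2 = -216
  -10 * (6)^1 = -60
  constant: 7
Sum = -216 - 60 + 7 = -269


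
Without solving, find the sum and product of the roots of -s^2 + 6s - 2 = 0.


For as^2+bs+c=0: sum = -b/a, product = c/a.
a=-1, b=6, c=-2
Sum = -(6)/-1 = 6
Product = (-2)/-1 = 2


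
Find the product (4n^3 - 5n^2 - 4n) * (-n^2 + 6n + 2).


Distribute each term of the first polynomial:
  (4n^3)(-n^2 + 6n + 2) = -4n^5 + 24n^4 + 8n^3
  (-5n^2)(-n^2 + 6n + 2) = 5n^4 - 30n^3 - 10n^2
  (-4n)(-n^2 + 6n + 2) = 4n^3 - 24n^2 - 8n
Sum: -4n^5 + 29n^4 - 18n^3 - 34n^2 - 8n


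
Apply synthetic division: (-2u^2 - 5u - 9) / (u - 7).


Synthetic division with c = 7. Coefficients: -2, -5, -9
Bring down -2.
  -2 * 7 = -14; -14 - 5 = -19
  -19 * 7 = -133; -133 - 9 = -142
Quotient: -2u - 19, Remainder: -142


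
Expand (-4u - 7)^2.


Expand (-4u - 7)^2 by repeated multiplication:
= 16u^2 + 56u + 49


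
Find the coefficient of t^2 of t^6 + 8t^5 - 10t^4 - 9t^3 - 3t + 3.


Read off the coefficient of t^2: 0


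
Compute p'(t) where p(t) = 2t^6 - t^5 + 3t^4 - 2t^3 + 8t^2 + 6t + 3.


Apply the power rule term by term:
  d/dt(2t^6) = 12t^5
  d/dt(-t^5) = -5t^4
  d/dt(3t^4) = 12t^3
  d/dt(-2t^3) = -6t^2
  d/dt(8t^2) = 16t
  d/dt(6t) = 6
  d/dt(3) = 0
p'(t) = 12t^5 - 5t^4 + 12t^3 - 6t^2 + 16t + 6


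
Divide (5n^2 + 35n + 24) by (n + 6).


(5n^2 + 35n + 24) / (n + 6)
Step 1: 5n * (n + 6) = 5n^2 + 30n; subtract.
Step 2: 5 * (n + 6) = 5n + 30; subtract.
Quotient: 5n + 5, Remainder: -6


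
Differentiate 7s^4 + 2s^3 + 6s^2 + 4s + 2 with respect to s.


Apply the power rule term by term:
  d/ds(7s^4) = 28s^3
  d/ds(2s^3) = 6s^2
  d/ds(6s^2) = 12s
  d/ds(4s) = 4
  d/ds(2) = 0
p'(s) = 28s^3 + 6s^2 + 12s + 4


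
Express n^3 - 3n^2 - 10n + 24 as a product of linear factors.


Try integer roots (divisors of 24). n=2: p(2)=0.
Divide out (n - 2): quotient is n^2 - n - 12.
Factor the quadratic: (n + 3)(n - 4)
Result: (n - 2)(n + 3)(n - 4)


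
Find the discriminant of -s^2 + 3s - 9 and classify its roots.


D = b^2 - 4ac = (3)^2 - 4(-1)(-9) = 9 - 36 = -27
Since D < 0: two complex conjugate roots (no real roots)


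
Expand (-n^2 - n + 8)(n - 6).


Distribute each term of the first polynomial:
  (-n^2)(n - 6) = -n^3 + 6n^2
  (-n)(n - 6) = -n^2 + 6n
  (8)(n - 6) = 8n - 48
Sum: -n^3 + 5n^2 + 14n - 48


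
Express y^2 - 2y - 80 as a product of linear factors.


Roots satisfy r1 + r2 = -b/a = 2 and r1*r2 = c/a = -80.
So r1 = 10, r2 = -8.
y^2 - 2y - 80 = (y - r1)(y - r2) = (y - 10)(y + 8)


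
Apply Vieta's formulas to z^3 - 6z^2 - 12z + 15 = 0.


Monic cubic z^3+bz^2+cz+d=0: sum=-b, pairwise sum=c, product=-d.
b=-6, c=-12, d=15
r1+r2+r3 = 6
r1r2+r1r3+r2r3 = -12
r1r2r3 = -15


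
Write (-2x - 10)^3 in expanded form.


Expand (-2x - 10)^3 by repeated multiplication:
  (-2x - 10)^2 = 4x^2 + 40x + 100
= -8x^3 - 120x^2 - 600x - 1000


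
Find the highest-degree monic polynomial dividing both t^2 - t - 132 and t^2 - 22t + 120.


Factor each:
  t^2 - t - 132 = (t - 12)(t + 11)
  t^2 - 22t + 120 = (t - 12)(t - 10)
Common monic factor: t - 12


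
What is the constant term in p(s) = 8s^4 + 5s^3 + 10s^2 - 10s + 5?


Read off the constant term: 5


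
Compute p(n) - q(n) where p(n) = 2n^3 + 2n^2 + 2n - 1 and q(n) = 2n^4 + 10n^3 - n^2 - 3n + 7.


Distribute the minus sign:
  (2n^3 + 2n^2 + 2n - 1)
- (2n^4 + 10n^3 - n^2 - 3n + 7)
Negate second polynomial: -2n^4 - 10n^3 + n^2 + 3n - 7
Add: -2n^4 - 8n^3 + 3n^2 + 5n - 8


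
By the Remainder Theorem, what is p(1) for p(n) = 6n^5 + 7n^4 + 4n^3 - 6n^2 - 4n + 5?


By the Remainder Theorem, the remainder equals p(1):
  6*(1)^5 = 6
  7*(1)^4 = 7
  4*(1)^3 = 4
  -6*(1)^2 = -6
  -4*(1)^1 = -4
  constant: 5
Sum: 6 + 7 + 4 - 6 - 4 + 5 = 12


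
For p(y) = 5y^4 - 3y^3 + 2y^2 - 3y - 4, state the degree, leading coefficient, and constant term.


Highest power of y is 4, with coefficient 5. Constant term is -4.
Degree = 4, leading coefficient = 5, constant term = -4


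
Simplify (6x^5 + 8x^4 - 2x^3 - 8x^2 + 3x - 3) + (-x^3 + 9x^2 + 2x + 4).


Align terms by degree and add:
  6x^5 + 8x^4 - 2x^3 - 8x^2 + 3x - 3
  -x^3 + 9x^2 + 2x + 4
= 6x^5 + 8x^4 - 3x^3 + x^2 + 5x + 1


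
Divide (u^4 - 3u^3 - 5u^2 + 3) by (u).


(u^4 - 3u^3 - 5u^2 + 3) / (u)
Step 1: u^3 * (u) = u^4; subtract.
Step 2: -3u^2 * (u) = -3u^3; subtract.
Step 3: -5u * (u) = -5u^2; subtract.
Step 4: 0 * (u) = 0; subtract.
Quotient: u^3 - 3u^2 - 5u, Remainder: 3


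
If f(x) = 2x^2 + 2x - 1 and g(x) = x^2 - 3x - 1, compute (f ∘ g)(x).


Substitute g(x) into f:
f(g(x)) = 2*(x^2 - 3x - 1)^2 + 2*(x^2 - 3x - 1) + (-1)
(x^2 - 3x - 1)^2 = x^4 - 6x^3 + 7x^2 + 6x + 1
Expand and combine: 2x^4 - 12x^3 + 16x^2 + 6x - 1


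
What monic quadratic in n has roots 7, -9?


p(n) = (n - 7)(n + 9)
Expand: n^2 + 2n - 63


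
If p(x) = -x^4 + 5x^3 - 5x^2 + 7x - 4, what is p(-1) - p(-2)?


p(-1) = -22
p(-2) = -94
p(-1) - p(-2) = -22 + 94 = 72


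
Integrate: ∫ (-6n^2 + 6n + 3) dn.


Reverse power rule on each term:
  ∫ -6n^2 dn = -2n^3
  ∫ 6n dn = 3n^2
  ∫ 3 dn = 3n
F(n) = -2n^3 + 3n^2 + 3n + C


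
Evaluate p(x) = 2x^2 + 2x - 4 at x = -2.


Using direct substitution:
  2 * (-2)^2 = 8
  2 * (-2)^1 = -4
  constant: -4
Sum = 8 - 4 - 4 = 0


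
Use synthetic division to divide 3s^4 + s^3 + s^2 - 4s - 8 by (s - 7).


Synthetic division with c = 7. Coefficients: 3, 1, 1, -4, -8
Bring down 3.
  3 * 7 = 21; 21 + 1 = 22
  22 * 7 = 154; 154 + 1 = 155
  155 * 7 = 1085; 1085 - 4 = 1081
  1081 * 7 = 7567; 7567 - 8 = 7559
Quotient: 3s^3 + 22s^2 + 155s + 1081, Remainder: 7559


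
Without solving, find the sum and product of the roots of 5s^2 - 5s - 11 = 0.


For as^2+bs+c=0: sum = -b/a, product = c/a.
a=5, b=-5, c=-11
Sum = -(-5)/5 = 1
Product = (-11)/5 = -11/5


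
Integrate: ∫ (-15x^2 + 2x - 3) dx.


Reverse power rule on each term:
  ∫ -15x^2 dx = -5x^3
  ∫ 2x dx = x^2
  ∫ -3 dx = -3x
F(x) = -5x^3 + x^2 - 3x + C


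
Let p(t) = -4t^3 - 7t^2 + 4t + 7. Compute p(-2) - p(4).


p(-2) = 3
p(4) = -345
p(-2) - p(4) = 3 + 345 = 348


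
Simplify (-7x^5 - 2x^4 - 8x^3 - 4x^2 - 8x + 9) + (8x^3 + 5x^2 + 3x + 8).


Align terms by degree and add:
  -7x^5 - 2x^4 - 8x^3 - 4x^2 - 8x + 9
+ 8x^3 + 5x^2 + 3x + 8
= -7x^5 - 2x^4 + x^2 - 5x + 17


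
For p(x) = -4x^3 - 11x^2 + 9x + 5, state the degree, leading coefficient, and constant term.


Highest power of x is 3, with coefficient -4. Constant term is 5.
Degree = 3, leading coefficient = -4, constant term = 5


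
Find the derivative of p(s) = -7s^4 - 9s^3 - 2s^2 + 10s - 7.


Apply the power rule term by term:
  d/ds(-7s^4) = -28s^3
  d/ds(-9s^3) = -27s^2
  d/ds(-2s^2) = -4s
  d/ds(10s) = 10
  d/ds(-7) = 0
p'(s) = -28s^3 - 27s^2 - 4s + 10


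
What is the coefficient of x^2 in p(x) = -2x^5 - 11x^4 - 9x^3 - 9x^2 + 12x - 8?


Read off the coefficient of x^2: -9


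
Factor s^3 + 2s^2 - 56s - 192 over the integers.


Try integer roots (divisors of -192). s=8: p(8)=0.
Divide out (s - 8): quotient is s^2 + 10s + 24.
Factor the quadratic: (s + 4)(s + 6)
Result: (s - 8)(s + 4)(s + 6)


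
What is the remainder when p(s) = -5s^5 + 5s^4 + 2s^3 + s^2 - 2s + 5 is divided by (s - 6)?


By the Remainder Theorem, the remainder equals p(6):
  -5*(6)^5 = -38880
  5*(6)^4 = 6480
  2*(6)^3 = 432
  1*(6)^2 = 36
  -2*(6)^1 = -12
  constant: 5
Sum: -38880 + 6480 + 432 + 36 - 12 + 5 = -31939


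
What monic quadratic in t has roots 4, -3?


p(t) = (t - 4)(t + 3)
Expand: t^2 - t - 12


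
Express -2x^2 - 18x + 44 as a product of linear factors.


Roots satisfy r1 + r2 = -b/a = -9 and r1*r2 = c/a = -22.
So r1 = 2, r2 = -11.
-2x^2 - 18x + 44 = -2(x - r1)(x - r2) = -2(x - 2)(x + 11)


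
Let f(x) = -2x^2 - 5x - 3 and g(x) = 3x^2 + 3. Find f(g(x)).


Substitute g(x) into f:
f(g(x)) = -2*(3x^2 + 3)^2 + (-5)*(3x^2 + 3) + (-3)
(3x^2 + 3)^2 = 9x^4 + 18x^2 + 9
Expand and combine: -18x^4 - 51x^2 - 36


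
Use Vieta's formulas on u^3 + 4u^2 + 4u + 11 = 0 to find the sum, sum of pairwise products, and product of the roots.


Monic cubic u^3+bu^2+cu+d=0: sum=-b, pairwise sum=c, product=-d.
b=4, c=4, d=11
r1+r2+r3 = -4
r1r2+r1r3+r2r3 = 4
r1r2r3 = -11


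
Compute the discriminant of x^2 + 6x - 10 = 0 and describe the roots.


D = b^2 - 4ac = (6)^2 - 4(1)(-10) = 36 + 40 = 76
Since D > 0: two distinct irrational roots


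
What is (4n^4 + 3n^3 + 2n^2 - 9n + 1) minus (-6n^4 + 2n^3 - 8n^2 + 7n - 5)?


Distribute the minus sign:
  (4n^4 + 3n^3 + 2n^2 - 9n + 1)
- (-6n^4 + 2n^3 - 8n^2 + 7n - 5)
Negate second polynomial: 6n^4 - 2n^3 + 8n^2 - 7n + 5
Add: 10n^4 + n^3 + 10n^2 - 16n + 6


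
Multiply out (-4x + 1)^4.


Expand (-4x + 1)^4 by repeated multiplication:
  (-4x + 1)^2 = 16x^2 - 8x + 1
  (-4x + 1)^3 = -64x^3 + 48x^2 - 12x + 1
= 256x^4 - 256x^3 + 96x^2 - 16x + 1


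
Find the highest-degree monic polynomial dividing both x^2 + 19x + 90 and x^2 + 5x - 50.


Factor each:
  x^2 + 19x + 90 = (x + 10)(x + 9)
  x^2 + 5x - 50 = (x + 10)(x - 5)
Common monic factor: x + 10


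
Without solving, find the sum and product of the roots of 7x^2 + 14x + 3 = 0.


For ax^2+bx+c=0: sum = -b/a, product = c/a.
a=7, b=14, c=3
Sum = -(14)/7 = -2
Product = (3)/7 = 3/7


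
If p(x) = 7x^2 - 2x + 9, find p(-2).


Using direct substitution:
  7 * (-2)^2 = 28
  -2 * (-2)^1 = 4
  constant: 9
Sum = 28 + 4 + 9 = 41


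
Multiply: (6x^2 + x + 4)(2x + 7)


Distribute each term of the first polynomial:
  (6x^2)(2x + 7) = 12x^3 + 42x^2
  (x)(2x + 7) = 2x^2 + 7x
  (4)(2x + 7) = 8x + 28
Sum: 12x^3 + 44x^2 + 15x + 28


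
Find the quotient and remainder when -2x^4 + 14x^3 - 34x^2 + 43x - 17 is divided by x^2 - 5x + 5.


(-2x^4 + 14x^3 - 34x^2 + 43x - 17) / (x^2 - 5x + 5)
Step 1: -2x^2 * (x^2 - 5x + 5) = -2x^4 + 10x^3 - 10x^2; subtract.
Step 2: 4x * (x^2 - 5x + 5) = 4x^3 - 20x^2 + 20x; subtract.
Step 3: -4 * (x^2 - 5x + 5) = -4x^2 + 20x - 20; subtract.
Quotient: -2x^2 + 4x - 4, Remainder: 3x + 3


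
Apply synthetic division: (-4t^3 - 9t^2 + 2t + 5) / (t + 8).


Synthetic division with c = -8. Coefficients: -4, -9, 2, 5
Bring down -4.
  -4 * -8 = 32; 32 - 9 = 23
  23 * -8 = -184; -184 + 2 = -182
  -182 * -8 = 1456; 1456 + 5 = 1461
Quotient: -4t^2 + 23t - 182, Remainder: 1461


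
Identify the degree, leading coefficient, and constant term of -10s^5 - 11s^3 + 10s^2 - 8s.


Highest power of s is 5, with coefficient -10. Constant term is 0.
Degree = 5, leading coefficient = -10, constant term = 0


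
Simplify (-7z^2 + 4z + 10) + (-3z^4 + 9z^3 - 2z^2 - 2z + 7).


Align terms by degree and add:
  -7z^2 + 4z + 10
  -3z^4 + 9z^3 - 2z^2 - 2z + 7
= -3z^4 + 9z^3 - 9z^2 + 2z + 17


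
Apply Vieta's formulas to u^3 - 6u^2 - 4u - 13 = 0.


Monic cubic u^3+bu^2+cu+d=0: sum=-b, pairwise sum=c, product=-d.
b=-6, c=-4, d=-13
r1+r2+r3 = 6
r1r2+r1r3+r2r3 = -4
r1r2r3 = 13


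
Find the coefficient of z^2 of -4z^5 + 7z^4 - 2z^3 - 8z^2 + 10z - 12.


Read off the coefficient of z^2: -8


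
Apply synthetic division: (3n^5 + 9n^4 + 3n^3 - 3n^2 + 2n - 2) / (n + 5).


Synthetic division with c = -5. Coefficients: 3, 9, 3, -3, 2, -2
Bring down 3.
  3 * -5 = -15; -15 + 9 = -6
  -6 * -5 = 30; 30 + 3 = 33
  33 * -5 = -165; -165 - 3 = -168
  -168 * -5 = 840; 840 + 2 = 842
  842 * -5 = -4210; -4210 - 2 = -4212
Quotient: 3n^4 - 6n^3 + 33n^2 - 168n + 842, Remainder: -4212


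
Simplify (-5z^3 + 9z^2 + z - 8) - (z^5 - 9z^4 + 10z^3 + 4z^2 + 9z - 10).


Distribute the minus sign:
  (-5z^3 + 9z^2 + z - 8)
- (z^5 - 9z^4 + 10z^3 + 4z^2 + 9z - 10)
Negate second polynomial: -z^5 + 9z^4 - 10z^3 - 4z^2 - 9z + 10
Add: -z^5 + 9z^4 - 15z^3 + 5z^2 - 8z + 2


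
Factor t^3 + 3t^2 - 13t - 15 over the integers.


Try integer roots (divisors of -15). t=-1: p(-1)=0.
Divide out (t + 1): quotient is t^2 + 2t - 15.
Factor the quadratic: (t + 5)(t - 3)
Result: (t + 1)(t + 5)(t - 3)


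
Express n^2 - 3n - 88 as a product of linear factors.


Roots satisfy r1 + r2 = -b/a = 3 and r1*r2 = c/a = -88.
So r1 = -8, r2 = 11.
n^2 - 3n - 88 = (n - r1)(n - r2) = (n + 8)(n - 11)


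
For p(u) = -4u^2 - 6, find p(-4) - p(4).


p(-4) = -70
p(4) = -70
p(-4) - p(4) = -70 + 70 = 0


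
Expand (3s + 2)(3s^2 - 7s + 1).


Distribute each term of the first polynomial:
  (3s)(3s^2 - 7s + 1) = 9s^3 - 21s^2 + 3s
  (2)(3s^2 - 7s + 1) = 6s^2 - 14s + 2
Sum: 9s^3 - 15s^2 - 11s + 2


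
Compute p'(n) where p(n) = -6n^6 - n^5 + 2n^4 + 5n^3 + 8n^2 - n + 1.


Apply the power rule term by term:
  d/dn(-6n^6) = -36n^5
  d/dn(-n^5) = -5n^4
  d/dn(2n^4) = 8n^3
  d/dn(5n^3) = 15n^2
  d/dn(8n^2) = 16n
  d/dn(-n) = -1
  d/dn(1) = 0
p'(n) = -36n^5 - 5n^4 + 8n^3 + 15n^2 + 16n - 1


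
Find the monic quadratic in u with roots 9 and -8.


p(u) = (u - 9)(u + 8)
Expand: u^2 - u - 72


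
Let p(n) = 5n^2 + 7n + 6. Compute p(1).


Using direct substitution:
  5 * (1)^2 = 5
  7 * (1)^1 = 7
  constant: 6
Sum = 5 + 7 + 6 = 18


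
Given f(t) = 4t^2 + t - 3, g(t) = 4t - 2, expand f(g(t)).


Substitute g(t) into f:
f(g(t)) = 4*(4t - 2)^2 + 1*(4t - 2) + (-3)
(4t - 2)^2 = 16t^2 - 16t + 4
Expand and combine: 64t^2 - 60t + 11


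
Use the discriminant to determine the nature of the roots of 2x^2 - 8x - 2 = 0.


D = b^2 - 4ac = (-8)^2 - 4(2)(-2) = 64 + 16 = 80
Since D > 0: two distinct irrational roots


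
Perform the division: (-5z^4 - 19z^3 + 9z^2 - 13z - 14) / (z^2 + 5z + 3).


(-5z^4 - 19z^3 + 9z^2 - 13z - 14) / (z^2 + 5z + 3)
Step 1: -5z^2 * (z^2 + 5z + 3) = -5z^4 - 25z^3 - 15z^2; subtract.
Step 2: 6z * (z^2 + 5z + 3) = 6z^3 + 30z^2 + 18z; subtract.
Step 3: -6 * (z^2 + 5z + 3) = -6z^2 - 30z - 18; subtract.
Quotient: -5z^2 + 6z - 6, Remainder: -z + 4


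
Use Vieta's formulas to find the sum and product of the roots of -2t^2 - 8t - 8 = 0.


For at^2+bt+c=0: sum = -b/a, product = c/a.
a=-2, b=-8, c=-8
Sum = -(-8)/-2 = -4
Product = (-8)/-2 = 4
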